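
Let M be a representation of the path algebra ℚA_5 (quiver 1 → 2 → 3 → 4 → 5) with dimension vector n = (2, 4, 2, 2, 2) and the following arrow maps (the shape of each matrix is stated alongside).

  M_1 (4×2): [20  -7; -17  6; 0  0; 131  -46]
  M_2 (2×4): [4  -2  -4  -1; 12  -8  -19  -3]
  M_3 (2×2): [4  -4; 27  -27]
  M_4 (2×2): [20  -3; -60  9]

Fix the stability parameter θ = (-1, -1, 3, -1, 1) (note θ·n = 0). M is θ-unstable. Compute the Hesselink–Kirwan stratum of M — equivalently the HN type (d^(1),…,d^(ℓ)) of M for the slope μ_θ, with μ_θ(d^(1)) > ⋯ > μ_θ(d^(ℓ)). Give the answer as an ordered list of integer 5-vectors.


Via rank(M_{q-1}∘⋯∘M_p): M ≅ I[1,2], I[1,3], I[2,2], I[2,5], I[4,4], I[5,5].
μ_θ-semistable layers: μ^(1)=3; μ^(2)=1; μ^(3)=-1

((0, 0, 1, 0, 0); (0, 0, 1, 1, 2); (2, 4, 0, 1, 0))


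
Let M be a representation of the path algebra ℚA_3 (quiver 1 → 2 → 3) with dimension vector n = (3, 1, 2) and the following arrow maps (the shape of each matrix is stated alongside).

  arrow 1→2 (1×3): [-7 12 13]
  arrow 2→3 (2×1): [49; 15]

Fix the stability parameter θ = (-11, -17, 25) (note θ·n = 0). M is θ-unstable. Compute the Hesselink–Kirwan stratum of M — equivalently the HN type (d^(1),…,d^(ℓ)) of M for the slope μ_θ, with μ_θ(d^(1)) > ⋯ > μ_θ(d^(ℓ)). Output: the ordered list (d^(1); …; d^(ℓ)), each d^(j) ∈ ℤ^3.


Via rank(M_{q-1}∘⋯∘M_p): M ≅ I[1,1]^2, I[1,3], I[3,3].
μ_θ-semistable layers: μ^(1)=25; μ^(2)=-11; μ^(3)=-14

((0, 0, 2); (2, 0, 0); (1, 1, 0))


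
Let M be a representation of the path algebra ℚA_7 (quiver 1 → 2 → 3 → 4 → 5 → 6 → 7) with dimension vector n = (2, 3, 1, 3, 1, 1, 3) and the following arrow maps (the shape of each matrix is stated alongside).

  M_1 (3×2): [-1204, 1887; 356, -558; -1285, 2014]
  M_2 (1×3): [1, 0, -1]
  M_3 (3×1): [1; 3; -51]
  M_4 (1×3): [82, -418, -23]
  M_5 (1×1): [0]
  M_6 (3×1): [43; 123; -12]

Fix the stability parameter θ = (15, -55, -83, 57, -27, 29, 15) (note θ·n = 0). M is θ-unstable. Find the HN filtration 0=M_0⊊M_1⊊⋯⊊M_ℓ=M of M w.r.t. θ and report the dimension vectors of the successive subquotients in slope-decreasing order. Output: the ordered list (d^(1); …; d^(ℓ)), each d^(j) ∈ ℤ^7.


Via rank(M_{q-1}∘⋯∘M_p): M ≅ I[1,2], I[1,5], I[2,2], I[4,4]^2, I[6,7], I[7,7]^2.
μ_θ-semistable layers: μ^(1)=57; μ^(2)=22; μ^(3)=15; μ^(4)=-20; μ^(5)=-41; μ^(6)=-55

((0, 0, 0, 2, 0, 0, 0); (0, 0, 0, 0, 0, 1, 1); (0, 0, 0, 1, 1, 0, 2); (1, 1, 0, 0, 0, 0, 0); (1, 1, 1, 0, 0, 0, 0); (0, 1, 0, 0, 0, 0, 0))


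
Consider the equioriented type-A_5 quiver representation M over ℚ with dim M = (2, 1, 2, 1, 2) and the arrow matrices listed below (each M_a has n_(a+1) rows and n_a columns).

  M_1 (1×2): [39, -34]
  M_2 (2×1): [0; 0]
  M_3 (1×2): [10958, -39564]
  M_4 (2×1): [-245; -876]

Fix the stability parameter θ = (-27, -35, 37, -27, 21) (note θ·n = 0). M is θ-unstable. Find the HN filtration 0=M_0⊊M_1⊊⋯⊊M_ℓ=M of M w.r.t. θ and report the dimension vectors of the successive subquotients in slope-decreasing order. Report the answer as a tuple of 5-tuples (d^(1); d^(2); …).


Via rank(M_{q-1}∘⋯∘M_p): M ≅ I[1,1], I[1,2], I[3,3], I[3,5], I[5,5].
μ_θ-semistable layers: μ^(1)=37; μ^(2)=21; μ^(3)=5; μ^(4)=-27; μ^(5)=-31

((0, 0, 1, 0, 0); (0, 0, 0, 0, 2); (0, 0, 1, 1, 0); (1, 0, 0, 0, 0); (1, 1, 0, 0, 0))


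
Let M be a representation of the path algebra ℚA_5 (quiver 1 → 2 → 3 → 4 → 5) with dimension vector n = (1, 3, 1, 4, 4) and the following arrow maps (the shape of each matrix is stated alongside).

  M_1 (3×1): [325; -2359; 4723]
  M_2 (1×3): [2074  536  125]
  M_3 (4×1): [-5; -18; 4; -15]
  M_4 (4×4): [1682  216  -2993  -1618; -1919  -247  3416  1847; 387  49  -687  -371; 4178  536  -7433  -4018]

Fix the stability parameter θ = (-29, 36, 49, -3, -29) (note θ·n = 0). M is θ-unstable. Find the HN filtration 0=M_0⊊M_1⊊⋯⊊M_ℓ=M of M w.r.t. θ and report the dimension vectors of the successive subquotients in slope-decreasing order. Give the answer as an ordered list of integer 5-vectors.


Interval decomposition of M: I[1,4], I[2,2]^2, I[4,5]^3, I[5,5].
HN type (ℓ=4): μ^(1)=36; μ^(2)=82/3; μ^(3)=-16; μ^(4)=-29

((0, 2, 0, 0, 0); (0, 1, 1, 1, 0); (0, 0, 0, 3, 3); (1, 0, 0, 0, 1))


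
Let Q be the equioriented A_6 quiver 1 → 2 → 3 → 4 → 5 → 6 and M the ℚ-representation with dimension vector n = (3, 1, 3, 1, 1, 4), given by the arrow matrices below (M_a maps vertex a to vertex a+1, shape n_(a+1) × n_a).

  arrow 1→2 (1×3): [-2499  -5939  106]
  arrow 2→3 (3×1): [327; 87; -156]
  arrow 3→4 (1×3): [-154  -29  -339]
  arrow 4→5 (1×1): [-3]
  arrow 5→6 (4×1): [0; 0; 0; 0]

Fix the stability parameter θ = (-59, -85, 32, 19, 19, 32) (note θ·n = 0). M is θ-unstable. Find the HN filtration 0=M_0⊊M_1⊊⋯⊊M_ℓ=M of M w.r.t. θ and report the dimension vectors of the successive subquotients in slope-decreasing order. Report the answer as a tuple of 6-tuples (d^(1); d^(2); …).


Via rank(M_{q-1}∘⋯∘M_p): M ≅ I[1,1]^2, I[1,5], I[3,3]^2, I[6,6]^4.
μ_θ-semistable layers: μ^(1)=32; μ^(2)=70/3; μ^(3)=-59; μ^(4)=-72

((0, 0, 2, 0, 0, 4); (0, 0, 1, 1, 1, 0); (2, 0, 0, 0, 0, 0); (1, 1, 0, 0, 0, 0))


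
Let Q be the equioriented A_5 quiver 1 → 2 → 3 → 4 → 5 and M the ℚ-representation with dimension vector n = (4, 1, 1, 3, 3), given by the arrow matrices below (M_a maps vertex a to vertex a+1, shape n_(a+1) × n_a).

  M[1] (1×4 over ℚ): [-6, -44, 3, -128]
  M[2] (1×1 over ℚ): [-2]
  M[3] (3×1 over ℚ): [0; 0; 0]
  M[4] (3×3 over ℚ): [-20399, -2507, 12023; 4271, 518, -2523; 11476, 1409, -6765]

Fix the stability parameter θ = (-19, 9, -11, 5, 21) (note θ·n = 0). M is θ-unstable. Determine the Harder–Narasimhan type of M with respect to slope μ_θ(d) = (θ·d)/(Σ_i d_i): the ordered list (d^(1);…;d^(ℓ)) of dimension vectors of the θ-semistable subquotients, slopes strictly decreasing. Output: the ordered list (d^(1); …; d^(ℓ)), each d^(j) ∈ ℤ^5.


Via rank(M_{q-1}∘⋯∘M_p): M ≅ I[1,1]^3, I[1,3], I[4,5]^3.
μ_θ-semistable layers: μ^(1)=21; μ^(2)=5; μ^(3)=-1; μ^(4)=-19

((0, 0, 0, 0, 3); (0, 0, 0, 3, 0); (0, 1, 1, 0, 0); (4, 0, 0, 0, 0))


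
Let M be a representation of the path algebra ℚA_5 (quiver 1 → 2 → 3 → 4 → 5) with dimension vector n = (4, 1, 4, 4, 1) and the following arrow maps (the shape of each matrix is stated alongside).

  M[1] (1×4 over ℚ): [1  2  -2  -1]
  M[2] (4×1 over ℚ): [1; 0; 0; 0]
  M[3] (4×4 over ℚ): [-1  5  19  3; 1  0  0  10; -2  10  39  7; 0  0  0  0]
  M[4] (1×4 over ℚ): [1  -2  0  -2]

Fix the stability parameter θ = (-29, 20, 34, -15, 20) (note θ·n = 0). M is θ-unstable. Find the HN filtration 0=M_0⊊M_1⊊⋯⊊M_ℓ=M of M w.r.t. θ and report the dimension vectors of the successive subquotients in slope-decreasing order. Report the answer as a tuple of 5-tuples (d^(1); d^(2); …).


Barcode: M ≅ I[1,1]^3, I[1,5], I[3,3], I[3,4]^2, I[4,4]. HN layers by μ_θ (6 steps, strictly decreasing):
  μ^(1)=34; μ^(2)=20; μ^(3)=13; μ^(4)=19/2; μ^(5)=-15; μ^(6)=-29

((0, 0, 1, 0, 0); (0, 0, 0, 0, 1); (0, 1, 1, 1, 0); (0, 0, 2, 2, 0); (0, 0, 0, 1, 0); (4, 0, 0, 0, 0))


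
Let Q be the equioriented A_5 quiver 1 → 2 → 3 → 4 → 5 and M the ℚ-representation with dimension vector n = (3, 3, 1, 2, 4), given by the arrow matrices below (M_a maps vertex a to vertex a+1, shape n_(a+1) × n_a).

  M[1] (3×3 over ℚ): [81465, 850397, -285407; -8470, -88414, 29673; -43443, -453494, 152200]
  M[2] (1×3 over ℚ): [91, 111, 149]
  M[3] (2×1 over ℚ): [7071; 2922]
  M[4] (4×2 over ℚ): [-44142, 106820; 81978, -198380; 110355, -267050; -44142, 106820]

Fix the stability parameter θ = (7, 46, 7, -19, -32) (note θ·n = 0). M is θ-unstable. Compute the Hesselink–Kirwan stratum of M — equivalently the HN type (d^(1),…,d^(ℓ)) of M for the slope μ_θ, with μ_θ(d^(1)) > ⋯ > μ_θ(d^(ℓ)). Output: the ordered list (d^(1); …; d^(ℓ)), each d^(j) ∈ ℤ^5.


Interval decomposition of M: I[1,2]^2, I[1,5], I[4,4], I[5,5]^3.
HN type (ℓ=5): μ^(1)=46; μ^(2)=7; μ^(3)=9/5; μ^(4)=-19; μ^(5)=-32

((0, 2, 0, 0, 0); (2, 0, 0, 0, 0); (1, 1, 1, 1, 1); (0, 0, 0, 1, 0); (0, 0, 0, 0, 3))


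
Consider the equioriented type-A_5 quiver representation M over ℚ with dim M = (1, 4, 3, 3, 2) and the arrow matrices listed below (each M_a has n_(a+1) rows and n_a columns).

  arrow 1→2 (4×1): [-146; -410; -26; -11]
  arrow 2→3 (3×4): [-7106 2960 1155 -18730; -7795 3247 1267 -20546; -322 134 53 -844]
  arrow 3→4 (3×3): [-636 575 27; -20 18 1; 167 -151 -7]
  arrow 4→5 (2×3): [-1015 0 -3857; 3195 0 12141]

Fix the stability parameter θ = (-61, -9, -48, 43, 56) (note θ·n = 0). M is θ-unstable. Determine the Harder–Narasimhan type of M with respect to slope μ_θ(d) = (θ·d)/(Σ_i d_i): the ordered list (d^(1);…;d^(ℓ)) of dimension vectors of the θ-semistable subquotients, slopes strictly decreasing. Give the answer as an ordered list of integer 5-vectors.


Interval decomposition of M: I[1,5], I[2,2], I[2,4]^2, I[5,5].
HN type (ℓ=5): μ^(1)=56; μ^(2)=43; μ^(3)=-9; μ^(4)=-57/2; μ^(5)=-61

((0, 0, 0, 0, 2); (0, 0, 0, 3, 0); (0, 1, 0, 0, 0); (0, 3, 3, 0, 0); (1, 0, 0, 0, 0))


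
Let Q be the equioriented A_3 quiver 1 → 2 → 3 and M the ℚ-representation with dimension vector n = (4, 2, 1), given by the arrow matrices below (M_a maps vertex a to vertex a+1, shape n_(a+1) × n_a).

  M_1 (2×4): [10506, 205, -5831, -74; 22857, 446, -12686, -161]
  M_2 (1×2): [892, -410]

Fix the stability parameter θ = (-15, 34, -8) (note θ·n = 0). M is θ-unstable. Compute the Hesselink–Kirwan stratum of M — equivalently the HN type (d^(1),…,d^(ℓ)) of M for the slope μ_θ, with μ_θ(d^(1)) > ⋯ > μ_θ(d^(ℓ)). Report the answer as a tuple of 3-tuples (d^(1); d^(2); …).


Barcode: M ≅ I[1,1]^2, I[1,2], I[1,3]. HN layers by μ_θ (3 steps, strictly decreasing):
  μ^(1)=34; μ^(2)=13; μ^(3)=-15

((0, 1, 0); (0, 1, 1); (4, 0, 0))


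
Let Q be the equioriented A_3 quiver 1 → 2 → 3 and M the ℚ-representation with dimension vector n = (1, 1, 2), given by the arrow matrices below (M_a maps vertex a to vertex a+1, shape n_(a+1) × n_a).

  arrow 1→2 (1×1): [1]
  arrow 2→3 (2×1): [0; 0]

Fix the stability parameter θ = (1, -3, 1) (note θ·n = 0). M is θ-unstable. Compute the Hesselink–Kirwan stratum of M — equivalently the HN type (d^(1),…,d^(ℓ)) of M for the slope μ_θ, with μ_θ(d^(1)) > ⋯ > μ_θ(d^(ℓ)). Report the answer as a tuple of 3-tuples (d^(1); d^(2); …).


Via rank(M_{q-1}∘⋯∘M_p): M ≅ I[1,2], I[3,3]^2.
μ_θ-semistable layers: μ^(1)=1; μ^(2)=-1

((0, 0, 2); (1, 1, 0))


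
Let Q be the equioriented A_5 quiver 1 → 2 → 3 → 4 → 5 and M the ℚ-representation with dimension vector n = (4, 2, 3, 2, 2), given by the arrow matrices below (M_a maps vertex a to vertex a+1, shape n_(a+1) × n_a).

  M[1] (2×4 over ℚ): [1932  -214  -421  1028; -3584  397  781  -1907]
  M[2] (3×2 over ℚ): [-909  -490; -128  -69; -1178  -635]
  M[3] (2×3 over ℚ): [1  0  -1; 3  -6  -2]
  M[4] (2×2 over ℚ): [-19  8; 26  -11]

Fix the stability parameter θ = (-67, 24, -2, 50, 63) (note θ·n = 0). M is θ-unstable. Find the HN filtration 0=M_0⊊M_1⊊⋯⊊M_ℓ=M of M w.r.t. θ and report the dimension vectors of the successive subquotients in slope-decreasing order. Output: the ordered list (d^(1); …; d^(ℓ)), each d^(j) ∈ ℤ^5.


Via rank(M_{q-1}∘⋯∘M_p): M ≅ I[1,1]^2, I[1,5]^2, I[3,3].
μ_θ-semistable layers: μ^(1)=63; μ^(2)=50; μ^(3)=11; μ^(4)=-2; μ^(5)=-67

((0, 0, 0, 0, 2); (0, 0, 0, 2, 0); (0, 2, 2, 0, 0); (0, 0, 1, 0, 0); (4, 0, 0, 0, 0))


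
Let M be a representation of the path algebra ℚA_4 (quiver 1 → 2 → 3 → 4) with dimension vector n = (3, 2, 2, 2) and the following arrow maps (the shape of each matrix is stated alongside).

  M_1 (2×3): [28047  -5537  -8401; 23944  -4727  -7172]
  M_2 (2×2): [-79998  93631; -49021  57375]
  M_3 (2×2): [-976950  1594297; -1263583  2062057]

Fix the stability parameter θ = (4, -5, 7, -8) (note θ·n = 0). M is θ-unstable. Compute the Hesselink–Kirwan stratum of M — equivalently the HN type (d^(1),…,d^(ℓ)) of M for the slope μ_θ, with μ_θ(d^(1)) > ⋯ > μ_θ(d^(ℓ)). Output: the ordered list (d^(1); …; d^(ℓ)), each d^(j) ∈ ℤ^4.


Barcode: M ≅ I[1,1], I[1,4]^2. HN layers by μ_θ (2 steps, strictly decreasing):
  μ^(1)=4; μ^(2)=-1/2

((1, 0, 0, 0); (2, 2, 2, 2))


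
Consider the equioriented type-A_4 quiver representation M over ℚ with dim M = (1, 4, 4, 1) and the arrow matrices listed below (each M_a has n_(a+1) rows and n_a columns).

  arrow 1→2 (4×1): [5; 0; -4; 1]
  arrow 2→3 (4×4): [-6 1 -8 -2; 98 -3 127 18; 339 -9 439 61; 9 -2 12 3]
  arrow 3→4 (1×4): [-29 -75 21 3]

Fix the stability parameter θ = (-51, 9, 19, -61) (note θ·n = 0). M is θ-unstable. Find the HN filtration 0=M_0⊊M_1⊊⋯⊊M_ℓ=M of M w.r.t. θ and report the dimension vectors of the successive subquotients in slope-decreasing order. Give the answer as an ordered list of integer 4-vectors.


Interval decomposition of M: I[1,2], I[2,3]^2, I[2,4], I[3,3].
HN type (ℓ=4): μ^(1)=19; μ^(2)=9; μ^(3)=-11; μ^(4)=-51

((0, 0, 3, 0); (0, 3, 0, 0); (0, 1, 1, 1); (1, 0, 0, 0))


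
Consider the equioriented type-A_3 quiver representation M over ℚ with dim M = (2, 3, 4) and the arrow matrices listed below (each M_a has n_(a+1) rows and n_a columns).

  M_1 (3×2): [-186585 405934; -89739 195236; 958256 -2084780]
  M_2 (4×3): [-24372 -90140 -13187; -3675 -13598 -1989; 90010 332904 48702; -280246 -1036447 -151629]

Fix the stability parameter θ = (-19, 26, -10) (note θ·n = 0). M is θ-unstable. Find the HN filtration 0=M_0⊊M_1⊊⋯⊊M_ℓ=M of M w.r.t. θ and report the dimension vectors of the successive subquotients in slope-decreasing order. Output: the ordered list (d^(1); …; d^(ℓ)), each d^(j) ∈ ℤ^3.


Interval decomposition of M: I[1,3]^2, I[2,3], I[3,3].
HN type (ℓ=3): μ^(1)=8; μ^(2)=-10; μ^(3)=-19

((0, 3, 3); (0, 0, 1); (2, 0, 0))


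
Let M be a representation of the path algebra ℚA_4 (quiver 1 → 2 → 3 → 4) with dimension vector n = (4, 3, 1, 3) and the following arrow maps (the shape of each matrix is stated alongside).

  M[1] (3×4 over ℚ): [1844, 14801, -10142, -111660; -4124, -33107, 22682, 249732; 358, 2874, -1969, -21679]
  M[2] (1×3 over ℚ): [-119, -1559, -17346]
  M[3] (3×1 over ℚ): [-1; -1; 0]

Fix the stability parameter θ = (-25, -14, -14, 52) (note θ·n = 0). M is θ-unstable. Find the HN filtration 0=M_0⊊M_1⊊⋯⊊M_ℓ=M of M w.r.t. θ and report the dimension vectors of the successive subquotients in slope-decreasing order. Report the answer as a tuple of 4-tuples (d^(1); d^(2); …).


Interval decomposition of M: I[1,1]^2, I[1,2], I[1,4], I[2,2], I[4,4]^2.
HN type (ℓ=3): μ^(1)=52; μ^(2)=-14; μ^(3)=-25

((0, 0, 0, 3); (0, 3, 1, 0); (4, 0, 0, 0))


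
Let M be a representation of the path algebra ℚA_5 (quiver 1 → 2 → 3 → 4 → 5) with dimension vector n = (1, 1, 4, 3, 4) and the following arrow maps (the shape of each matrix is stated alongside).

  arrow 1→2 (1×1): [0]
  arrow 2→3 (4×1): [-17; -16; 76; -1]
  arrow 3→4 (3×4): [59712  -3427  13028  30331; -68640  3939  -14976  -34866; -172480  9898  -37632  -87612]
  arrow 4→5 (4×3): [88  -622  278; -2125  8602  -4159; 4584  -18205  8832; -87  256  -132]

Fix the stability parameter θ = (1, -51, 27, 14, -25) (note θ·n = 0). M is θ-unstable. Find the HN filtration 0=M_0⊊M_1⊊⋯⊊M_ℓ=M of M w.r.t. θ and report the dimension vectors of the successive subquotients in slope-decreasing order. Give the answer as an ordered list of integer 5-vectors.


Via rank(M_{q-1}∘⋯∘M_p): M ≅ I[1,1], I[2,5], I[3,3]^2, I[3,5], I[4,5], I[5,5].
μ_θ-semistable layers: μ^(1)=27; μ^(2)=16/3; μ^(3)=1; μ^(4)=-11/2; μ^(5)=-25; μ^(6)=-51

((0, 0, 2, 0, 0); (0, 0, 2, 2, 2); (1, 0, 0, 0, 0); (0, 0, 0, 1, 1); (0, 0, 0, 0, 1); (0, 1, 0, 0, 0))


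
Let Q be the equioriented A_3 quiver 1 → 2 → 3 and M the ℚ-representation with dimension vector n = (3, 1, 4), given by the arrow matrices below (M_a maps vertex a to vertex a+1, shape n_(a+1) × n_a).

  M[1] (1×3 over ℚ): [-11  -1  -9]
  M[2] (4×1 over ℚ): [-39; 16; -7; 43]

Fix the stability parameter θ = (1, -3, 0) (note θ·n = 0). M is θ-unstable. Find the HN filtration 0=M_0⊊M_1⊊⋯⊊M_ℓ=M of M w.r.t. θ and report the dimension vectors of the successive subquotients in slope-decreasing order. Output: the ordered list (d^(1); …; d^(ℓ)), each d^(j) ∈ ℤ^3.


Barcode: M ≅ I[1,1]^2, I[1,3], I[3,3]^3. HN layers by μ_θ (3 steps, strictly decreasing):
  μ^(1)=1; μ^(2)=0; μ^(3)=-1

((2, 0, 0); (0, 0, 4); (1, 1, 0))


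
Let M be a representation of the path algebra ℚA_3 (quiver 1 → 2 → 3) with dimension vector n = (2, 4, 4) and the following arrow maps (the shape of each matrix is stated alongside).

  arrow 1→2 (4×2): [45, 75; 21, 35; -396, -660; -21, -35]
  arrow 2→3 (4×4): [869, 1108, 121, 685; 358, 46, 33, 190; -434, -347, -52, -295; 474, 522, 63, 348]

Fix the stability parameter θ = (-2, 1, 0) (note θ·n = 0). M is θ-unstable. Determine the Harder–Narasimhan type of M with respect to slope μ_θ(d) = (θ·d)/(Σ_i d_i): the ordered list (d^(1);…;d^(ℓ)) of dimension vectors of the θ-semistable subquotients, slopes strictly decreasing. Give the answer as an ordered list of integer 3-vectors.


Interval decomposition of M: I[1,1], I[1,3], I[2,3]^3.
HN type (ℓ=2): μ^(1)=1/2; μ^(2)=-2

((0, 4, 4); (2, 0, 0))


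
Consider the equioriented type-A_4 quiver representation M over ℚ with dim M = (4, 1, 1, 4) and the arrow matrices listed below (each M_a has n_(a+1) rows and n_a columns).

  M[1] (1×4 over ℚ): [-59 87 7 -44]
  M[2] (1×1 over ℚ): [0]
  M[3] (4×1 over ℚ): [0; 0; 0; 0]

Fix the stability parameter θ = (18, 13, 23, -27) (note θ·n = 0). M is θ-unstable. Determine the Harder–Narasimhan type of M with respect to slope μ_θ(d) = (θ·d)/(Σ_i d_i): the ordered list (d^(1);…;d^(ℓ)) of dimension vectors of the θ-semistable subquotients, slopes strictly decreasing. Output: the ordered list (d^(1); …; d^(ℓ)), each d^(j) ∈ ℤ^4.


Interval decomposition of M: I[1,1]^3, I[1,2], I[3,3], I[4,4]^4.
HN type (ℓ=4): μ^(1)=23; μ^(2)=18; μ^(3)=31/2; μ^(4)=-27

((0, 0, 1, 0); (3, 0, 0, 0); (1, 1, 0, 0); (0, 0, 0, 4))


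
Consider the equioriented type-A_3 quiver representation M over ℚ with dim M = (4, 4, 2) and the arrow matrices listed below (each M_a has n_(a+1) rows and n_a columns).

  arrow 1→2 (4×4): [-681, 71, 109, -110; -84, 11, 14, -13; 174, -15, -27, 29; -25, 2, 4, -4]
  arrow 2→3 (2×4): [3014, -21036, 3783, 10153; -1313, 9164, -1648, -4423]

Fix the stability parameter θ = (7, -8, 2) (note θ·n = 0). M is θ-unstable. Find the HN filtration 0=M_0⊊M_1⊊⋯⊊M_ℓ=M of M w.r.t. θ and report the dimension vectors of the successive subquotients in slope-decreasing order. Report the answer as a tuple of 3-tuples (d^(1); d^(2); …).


Interval decomposition of M: I[1,2]^2, I[1,3]^2.
HN type (ℓ=2): μ^(1)=2; μ^(2)=-1/2

((0, 0, 2); (4, 4, 0))


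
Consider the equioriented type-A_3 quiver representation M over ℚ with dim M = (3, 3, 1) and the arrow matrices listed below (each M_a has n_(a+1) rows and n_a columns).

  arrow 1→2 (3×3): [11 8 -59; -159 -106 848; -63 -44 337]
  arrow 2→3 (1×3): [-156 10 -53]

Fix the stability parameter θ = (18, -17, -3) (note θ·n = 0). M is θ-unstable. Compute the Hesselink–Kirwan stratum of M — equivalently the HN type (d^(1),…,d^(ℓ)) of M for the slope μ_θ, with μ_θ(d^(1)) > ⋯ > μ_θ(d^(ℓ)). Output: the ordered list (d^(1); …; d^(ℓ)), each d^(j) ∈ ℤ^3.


Barcode: M ≅ I[1,1], I[1,2], I[1,3], I[2,2]. HN layers by μ_θ (4 steps, strictly decreasing):
  μ^(1)=18; μ^(2)=1/2; μ^(3)=-2/3; μ^(4)=-17

((1, 0, 0); (1, 1, 0); (1, 1, 1); (0, 1, 0))


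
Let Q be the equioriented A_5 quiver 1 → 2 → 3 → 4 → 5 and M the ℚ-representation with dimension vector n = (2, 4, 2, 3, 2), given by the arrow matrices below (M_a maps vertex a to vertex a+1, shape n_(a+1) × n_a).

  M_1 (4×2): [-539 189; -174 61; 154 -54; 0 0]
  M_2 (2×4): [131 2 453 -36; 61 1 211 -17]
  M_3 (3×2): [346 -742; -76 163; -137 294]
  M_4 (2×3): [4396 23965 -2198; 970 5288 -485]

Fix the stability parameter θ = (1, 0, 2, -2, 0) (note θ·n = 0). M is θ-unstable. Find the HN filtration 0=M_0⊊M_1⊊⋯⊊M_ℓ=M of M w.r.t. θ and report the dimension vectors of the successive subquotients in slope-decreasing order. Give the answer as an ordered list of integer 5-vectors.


Interval decomposition of M: I[1,5]^2, I[2,2]^2, I[4,4].
HN type (ℓ=3): μ^(1)=1/5; μ^(2)=0; μ^(3)=-2

((2, 2, 2, 2, 2); (0, 2, 0, 0, 0); (0, 0, 0, 1, 0))


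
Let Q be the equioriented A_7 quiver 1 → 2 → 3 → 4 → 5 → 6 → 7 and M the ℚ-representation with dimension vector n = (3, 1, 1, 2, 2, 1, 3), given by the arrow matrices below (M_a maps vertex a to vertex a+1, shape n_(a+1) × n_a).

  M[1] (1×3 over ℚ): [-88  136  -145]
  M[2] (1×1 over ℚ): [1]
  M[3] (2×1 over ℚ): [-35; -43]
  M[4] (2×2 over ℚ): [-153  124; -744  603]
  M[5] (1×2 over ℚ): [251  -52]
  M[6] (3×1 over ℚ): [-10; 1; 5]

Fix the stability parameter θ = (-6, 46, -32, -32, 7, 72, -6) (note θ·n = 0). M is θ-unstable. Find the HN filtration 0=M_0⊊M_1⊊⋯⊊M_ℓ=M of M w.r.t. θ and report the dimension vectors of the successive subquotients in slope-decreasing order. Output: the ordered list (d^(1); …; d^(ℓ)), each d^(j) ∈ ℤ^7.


Interval decomposition of M: I[1,1]^2, I[1,7], I[4,5], I[7,7]^2.
HN type (ℓ=4): μ^(1)=33; μ^(2)=7; μ^(3)=-6; μ^(4)=-32

((0, 0, 0, 0, 0, 1, 1); (0, 0, 0, 0, 2, 0, 0); (3, 1, 1, 1, 0, 0, 2); (0, 0, 0, 1, 0, 0, 0))


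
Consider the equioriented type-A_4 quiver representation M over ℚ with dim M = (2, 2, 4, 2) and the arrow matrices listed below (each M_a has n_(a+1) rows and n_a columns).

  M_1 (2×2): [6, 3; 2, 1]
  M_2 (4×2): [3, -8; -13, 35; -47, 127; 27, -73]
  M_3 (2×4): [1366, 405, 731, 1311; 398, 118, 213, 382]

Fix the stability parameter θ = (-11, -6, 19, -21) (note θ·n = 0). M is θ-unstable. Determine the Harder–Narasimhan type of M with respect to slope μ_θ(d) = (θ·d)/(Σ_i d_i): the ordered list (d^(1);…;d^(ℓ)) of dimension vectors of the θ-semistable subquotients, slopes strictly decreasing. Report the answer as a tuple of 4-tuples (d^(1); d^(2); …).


Interval decomposition of M: I[1,1], I[1,3], I[2,4], I[3,3], I[3,4].
HN type (ℓ=4): μ^(1)=19; μ^(2)=-1; μ^(3)=-6; μ^(4)=-11

((0, 0, 2, 0); (0, 0, 2, 2); (0, 2, 0, 0); (2, 0, 0, 0))


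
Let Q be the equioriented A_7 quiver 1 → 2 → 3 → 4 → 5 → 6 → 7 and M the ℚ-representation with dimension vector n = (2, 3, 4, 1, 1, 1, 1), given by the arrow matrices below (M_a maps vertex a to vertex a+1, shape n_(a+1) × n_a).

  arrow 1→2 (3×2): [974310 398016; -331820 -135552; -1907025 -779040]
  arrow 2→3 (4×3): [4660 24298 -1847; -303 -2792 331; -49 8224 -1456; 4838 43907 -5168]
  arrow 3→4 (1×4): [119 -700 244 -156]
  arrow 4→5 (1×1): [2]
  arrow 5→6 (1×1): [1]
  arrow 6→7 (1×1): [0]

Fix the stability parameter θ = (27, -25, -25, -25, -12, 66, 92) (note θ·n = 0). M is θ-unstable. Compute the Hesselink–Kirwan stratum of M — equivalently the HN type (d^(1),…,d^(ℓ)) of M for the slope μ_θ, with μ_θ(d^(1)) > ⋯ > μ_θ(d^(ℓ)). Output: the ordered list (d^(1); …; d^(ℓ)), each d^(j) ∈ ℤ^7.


Barcode: M ≅ I[1,1], I[1,6], I[2,3]^2, I[3,3], I[7,7]. HN layers by μ_θ (5 steps, strictly decreasing):
  μ^(1)=92; μ^(2)=66; μ^(3)=27; μ^(4)=-12; μ^(5)=-25

((0, 0, 0, 0, 0, 0, 1); (0, 0, 0, 0, 0, 1, 0); (1, 0, 0, 0, 0, 0, 0); (1, 1, 1, 1, 1, 0, 0); (0, 2, 3, 0, 0, 0, 0))


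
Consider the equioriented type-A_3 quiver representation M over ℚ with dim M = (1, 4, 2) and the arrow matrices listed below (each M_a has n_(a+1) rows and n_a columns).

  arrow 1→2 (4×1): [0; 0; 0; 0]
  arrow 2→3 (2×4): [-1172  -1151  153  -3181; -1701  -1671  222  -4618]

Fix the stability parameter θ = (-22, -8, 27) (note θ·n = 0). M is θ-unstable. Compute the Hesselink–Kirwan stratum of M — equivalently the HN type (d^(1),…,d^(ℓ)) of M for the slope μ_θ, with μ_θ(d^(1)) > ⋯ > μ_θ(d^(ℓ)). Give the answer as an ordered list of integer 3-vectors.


Barcode: M ≅ I[1,1], I[2,2]^2, I[2,3]^2. HN layers by μ_θ (3 steps, strictly decreasing):
  μ^(1)=27; μ^(2)=-8; μ^(3)=-22

((0, 0, 2); (0, 4, 0); (1, 0, 0))


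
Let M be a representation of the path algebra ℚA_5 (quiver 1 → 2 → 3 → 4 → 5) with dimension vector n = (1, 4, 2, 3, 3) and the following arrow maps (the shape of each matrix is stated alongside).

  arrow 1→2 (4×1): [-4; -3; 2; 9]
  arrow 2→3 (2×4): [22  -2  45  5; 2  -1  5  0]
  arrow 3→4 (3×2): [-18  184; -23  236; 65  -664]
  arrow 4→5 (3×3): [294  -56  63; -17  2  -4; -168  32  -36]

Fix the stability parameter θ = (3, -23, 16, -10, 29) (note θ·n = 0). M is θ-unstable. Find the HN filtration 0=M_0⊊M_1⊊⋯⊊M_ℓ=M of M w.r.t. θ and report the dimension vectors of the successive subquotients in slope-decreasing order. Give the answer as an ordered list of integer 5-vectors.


Barcode: M ≅ I[1,5], I[2,2]^2, I[2,4], I[4,5], I[5,5]. HN layers by μ_θ (4 steps, strictly decreasing):
  μ^(1)=29; μ^(2)=3; μ^(3)=-10; μ^(4)=-23

((0, 0, 0, 0, 3); (0, 0, 2, 2, 0); (1, 1, 0, 1, 0); (0, 3, 0, 0, 0))


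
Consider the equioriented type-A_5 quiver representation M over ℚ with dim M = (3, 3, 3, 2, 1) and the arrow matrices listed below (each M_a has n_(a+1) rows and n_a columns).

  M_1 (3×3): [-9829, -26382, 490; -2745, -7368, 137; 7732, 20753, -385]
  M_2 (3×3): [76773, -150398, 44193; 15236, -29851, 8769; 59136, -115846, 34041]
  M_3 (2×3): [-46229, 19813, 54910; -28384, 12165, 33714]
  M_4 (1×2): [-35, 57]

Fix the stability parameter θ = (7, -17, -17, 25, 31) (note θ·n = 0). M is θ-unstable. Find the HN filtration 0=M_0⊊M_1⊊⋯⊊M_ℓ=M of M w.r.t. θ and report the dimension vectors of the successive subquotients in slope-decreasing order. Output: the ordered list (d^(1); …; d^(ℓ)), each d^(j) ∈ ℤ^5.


Via rank(M_{q-1}∘⋯∘M_p): M ≅ I[1,3], I[1,4], I[1,5].
μ_θ-semistable layers: μ^(1)=31; μ^(2)=25; μ^(3)=-9

((0, 0, 0, 0, 1); (0, 0, 0, 2, 0); (3, 3, 3, 0, 0))


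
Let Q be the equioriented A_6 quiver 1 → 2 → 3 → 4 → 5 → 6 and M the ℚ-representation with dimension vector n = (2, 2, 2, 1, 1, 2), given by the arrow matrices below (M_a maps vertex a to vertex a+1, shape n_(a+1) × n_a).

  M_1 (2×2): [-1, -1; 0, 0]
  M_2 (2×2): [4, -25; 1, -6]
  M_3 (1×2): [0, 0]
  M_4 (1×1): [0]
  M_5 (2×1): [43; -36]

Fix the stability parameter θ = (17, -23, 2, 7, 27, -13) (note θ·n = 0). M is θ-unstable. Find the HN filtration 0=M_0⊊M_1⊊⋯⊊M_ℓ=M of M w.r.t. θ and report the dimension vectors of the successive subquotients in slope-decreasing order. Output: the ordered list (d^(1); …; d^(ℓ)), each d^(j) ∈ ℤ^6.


Interval decomposition of M: I[1,1], I[1,3], I[2,3], I[4,4], I[5,6], I[6,6].
HN type (ℓ=6): μ^(1)=17; μ^(2)=7; μ^(3)=2; μ^(4)=-3; μ^(5)=-13; μ^(6)=-23

((1, 0, 0, 0, 0, 0); (0, 0, 0, 1, 1, 1); (0, 0, 2, 0, 0, 0); (1, 1, 0, 0, 0, 0); (0, 0, 0, 0, 0, 1); (0, 1, 0, 0, 0, 0))


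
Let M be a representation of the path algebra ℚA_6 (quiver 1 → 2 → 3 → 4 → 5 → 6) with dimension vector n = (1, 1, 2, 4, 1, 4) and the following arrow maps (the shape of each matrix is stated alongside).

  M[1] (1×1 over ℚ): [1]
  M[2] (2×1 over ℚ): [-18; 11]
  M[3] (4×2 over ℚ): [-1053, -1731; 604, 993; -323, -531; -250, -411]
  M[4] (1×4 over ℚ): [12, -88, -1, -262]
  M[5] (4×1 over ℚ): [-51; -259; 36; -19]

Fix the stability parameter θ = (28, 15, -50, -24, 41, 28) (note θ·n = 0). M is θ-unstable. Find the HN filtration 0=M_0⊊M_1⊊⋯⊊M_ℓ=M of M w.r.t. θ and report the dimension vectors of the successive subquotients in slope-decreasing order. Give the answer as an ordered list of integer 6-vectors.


Barcode: M ≅ I[1,6], I[3,4], I[4,4]^2, I[6,6]^3. HN layers by μ_θ (5 steps, strictly decreasing):
  μ^(1)=69/2; μ^(2)=28; μ^(3)=-31/4; μ^(4)=-24; μ^(5)=-50

((0, 0, 0, 0, 1, 1); (0, 0, 0, 0, 0, 3); (1, 1, 1, 1, 0, 0); (0, 0, 0, 3, 0, 0); (0, 0, 1, 0, 0, 0))


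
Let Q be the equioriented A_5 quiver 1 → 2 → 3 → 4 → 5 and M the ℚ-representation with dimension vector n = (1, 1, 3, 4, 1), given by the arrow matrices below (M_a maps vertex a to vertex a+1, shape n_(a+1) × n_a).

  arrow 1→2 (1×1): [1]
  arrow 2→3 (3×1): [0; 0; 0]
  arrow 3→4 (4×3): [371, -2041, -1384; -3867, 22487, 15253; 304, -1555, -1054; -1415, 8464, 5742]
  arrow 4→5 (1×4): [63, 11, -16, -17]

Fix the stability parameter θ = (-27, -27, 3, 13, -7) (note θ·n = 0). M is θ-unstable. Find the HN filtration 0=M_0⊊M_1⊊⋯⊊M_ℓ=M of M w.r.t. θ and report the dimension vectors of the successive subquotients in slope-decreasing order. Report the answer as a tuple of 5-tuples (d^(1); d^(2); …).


Via rank(M_{q-1}∘⋯∘M_p): M ≅ I[1,2], I[3,4]^2, I[3,5], I[4,4].
μ_θ-semistable layers: μ^(1)=13; μ^(2)=3; μ^(3)=-27

((0, 0, 0, 3, 0); (0, 0, 3, 1, 1); (1, 1, 0, 0, 0))


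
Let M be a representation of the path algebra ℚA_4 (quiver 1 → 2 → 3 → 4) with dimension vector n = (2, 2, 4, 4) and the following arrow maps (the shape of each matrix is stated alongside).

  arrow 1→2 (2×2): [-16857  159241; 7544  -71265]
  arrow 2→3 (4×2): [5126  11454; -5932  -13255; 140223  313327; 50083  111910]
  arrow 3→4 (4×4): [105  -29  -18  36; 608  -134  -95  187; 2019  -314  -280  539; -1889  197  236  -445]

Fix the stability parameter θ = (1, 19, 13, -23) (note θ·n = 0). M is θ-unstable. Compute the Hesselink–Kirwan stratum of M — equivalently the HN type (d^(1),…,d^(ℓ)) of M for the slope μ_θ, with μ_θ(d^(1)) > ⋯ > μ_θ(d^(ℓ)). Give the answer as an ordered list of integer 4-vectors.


Via rank(M_{q-1}∘⋯∘M_p): M ≅ I[1,4]^2, I[3,4]^2.
μ_θ-semistable layers: μ^(1)=3; μ^(2)=1; μ^(3)=-5

((0, 2, 2, 2); (2, 0, 0, 0); (0, 0, 2, 2))


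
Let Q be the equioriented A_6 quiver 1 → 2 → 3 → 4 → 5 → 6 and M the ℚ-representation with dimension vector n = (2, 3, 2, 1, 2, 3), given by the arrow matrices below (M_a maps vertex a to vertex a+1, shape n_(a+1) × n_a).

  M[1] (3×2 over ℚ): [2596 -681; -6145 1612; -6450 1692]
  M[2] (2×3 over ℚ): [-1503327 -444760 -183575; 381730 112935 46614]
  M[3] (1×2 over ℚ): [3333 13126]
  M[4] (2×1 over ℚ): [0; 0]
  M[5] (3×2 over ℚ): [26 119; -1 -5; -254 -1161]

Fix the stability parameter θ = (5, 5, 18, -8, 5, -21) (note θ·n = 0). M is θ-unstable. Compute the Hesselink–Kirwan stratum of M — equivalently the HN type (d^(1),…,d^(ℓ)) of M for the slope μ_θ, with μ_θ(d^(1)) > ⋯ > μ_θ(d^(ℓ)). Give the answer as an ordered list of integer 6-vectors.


Interval decomposition of M: I[1,3], I[1,4], I[2,2], I[5,6]^2, I[6,6].
HN type (ℓ=4): μ^(1)=18; μ^(2)=5; μ^(3)=-8; μ^(4)=-21

((0, 0, 1, 0, 0, 0); (2, 3, 1, 1, 0, 0); (0, 0, 0, 0, 2, 2); (0, 0, 0, 0, 0, 1))


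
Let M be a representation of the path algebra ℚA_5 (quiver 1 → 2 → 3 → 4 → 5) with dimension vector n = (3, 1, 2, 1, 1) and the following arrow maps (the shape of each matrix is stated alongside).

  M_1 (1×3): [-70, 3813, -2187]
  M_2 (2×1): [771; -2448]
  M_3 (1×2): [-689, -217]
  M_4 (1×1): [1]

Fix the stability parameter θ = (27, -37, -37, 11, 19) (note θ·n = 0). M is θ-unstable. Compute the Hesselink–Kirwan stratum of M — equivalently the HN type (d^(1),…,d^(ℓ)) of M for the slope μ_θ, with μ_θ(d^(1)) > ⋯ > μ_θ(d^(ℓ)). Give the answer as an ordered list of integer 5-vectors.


Via rank(M_{q-1}∘⋯∘M_p): M ≅ I[1,1]^2, I[1,5], I[3,3].
μ_θ-semistable layers: μ^(1)=27; μ^(2)=19; μ^(3)=11; μ^(4)=-47/3; μ^(5)=-37

((2, 0, 0, 0, 0); (0, 0, 0, 0, 1); (0, 0, 0, 1, 0); (1, 1, 1, 0, 0); (0, 0, 1, 0, 0))


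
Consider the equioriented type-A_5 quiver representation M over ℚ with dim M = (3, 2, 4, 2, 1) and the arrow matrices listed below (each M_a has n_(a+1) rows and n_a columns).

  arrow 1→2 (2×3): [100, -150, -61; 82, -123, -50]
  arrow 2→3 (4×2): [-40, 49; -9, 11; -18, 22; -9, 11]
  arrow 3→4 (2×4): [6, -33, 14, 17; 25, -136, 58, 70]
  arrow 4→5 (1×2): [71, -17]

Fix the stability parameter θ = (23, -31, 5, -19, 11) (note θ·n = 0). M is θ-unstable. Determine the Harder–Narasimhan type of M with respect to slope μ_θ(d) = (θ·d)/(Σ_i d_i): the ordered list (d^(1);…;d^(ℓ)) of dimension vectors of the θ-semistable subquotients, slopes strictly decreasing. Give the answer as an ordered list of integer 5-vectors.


Barcode: M ≅ I[1,1], I[1,3], I[1,5], I[3,3], I[3,4]. HN layers by μ_θ (6 steps, strictly decreasing):
  μ^(1)=23; μ^(2)=11; μ^(3)=5; μ^(4)=-4; μ^(5)=-11/2; μ^(6)=-7

((1, 0, 0, 0, 0); (0, 0, 0, 0, 1); (0, 0, 2, 0, 0); (1, 1, 0, 0, 0); (1, 1, 1, 1, 0); (0, 0, 1, 1, 0))


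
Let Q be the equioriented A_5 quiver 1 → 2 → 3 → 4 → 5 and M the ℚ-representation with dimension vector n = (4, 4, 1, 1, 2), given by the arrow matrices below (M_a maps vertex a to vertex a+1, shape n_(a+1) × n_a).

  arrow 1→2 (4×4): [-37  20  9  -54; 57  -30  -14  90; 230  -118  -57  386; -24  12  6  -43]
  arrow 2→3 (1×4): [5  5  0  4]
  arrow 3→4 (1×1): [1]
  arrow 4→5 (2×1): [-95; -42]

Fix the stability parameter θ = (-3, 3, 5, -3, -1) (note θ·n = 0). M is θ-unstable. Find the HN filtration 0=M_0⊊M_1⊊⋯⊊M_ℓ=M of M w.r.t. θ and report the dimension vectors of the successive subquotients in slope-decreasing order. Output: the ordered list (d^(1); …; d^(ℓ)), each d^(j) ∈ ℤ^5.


Barcode: M ≅ I[1,1], I[1,2]^2, I[1,5], I[2,2], I[5,5]. HN layers by μ_θ (4 steps, strictly decreasing):
  μ^(1)=3; μ^(2)=1; μ^(3)=-1; μ^(4)=-3

((0, 3, 0, 0, 0); (0, 1, 1, 1, 1); (0, 0, 0, 0, 1); (4, 0, 0, 0, 0))


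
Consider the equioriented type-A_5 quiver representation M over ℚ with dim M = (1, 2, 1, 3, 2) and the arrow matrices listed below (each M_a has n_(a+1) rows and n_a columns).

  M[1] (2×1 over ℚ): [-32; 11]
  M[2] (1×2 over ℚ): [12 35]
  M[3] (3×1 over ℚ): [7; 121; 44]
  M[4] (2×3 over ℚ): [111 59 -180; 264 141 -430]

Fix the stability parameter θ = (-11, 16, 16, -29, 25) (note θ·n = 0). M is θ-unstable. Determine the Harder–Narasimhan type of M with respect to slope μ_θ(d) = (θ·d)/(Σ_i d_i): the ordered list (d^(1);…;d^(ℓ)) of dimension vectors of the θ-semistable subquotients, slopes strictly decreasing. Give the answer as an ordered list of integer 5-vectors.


Via rank(M_{q-1}∘⋯∘M_p): M ≅ I[1,5], I[2,2], I[4,4], I[4,5].
μ_θ-semistable layers: μ^(1)=25; μ^(2)=16; μ^(3)=1; μ^(4)=-11; μ^(5)=-29

((0, 0, 0, 0, 2); (0, 1, 0, 0, 0); (0, 1, 1, 1, 0); (1, 0, 0, 0, 0); (0, 0, 0, 2, 0))


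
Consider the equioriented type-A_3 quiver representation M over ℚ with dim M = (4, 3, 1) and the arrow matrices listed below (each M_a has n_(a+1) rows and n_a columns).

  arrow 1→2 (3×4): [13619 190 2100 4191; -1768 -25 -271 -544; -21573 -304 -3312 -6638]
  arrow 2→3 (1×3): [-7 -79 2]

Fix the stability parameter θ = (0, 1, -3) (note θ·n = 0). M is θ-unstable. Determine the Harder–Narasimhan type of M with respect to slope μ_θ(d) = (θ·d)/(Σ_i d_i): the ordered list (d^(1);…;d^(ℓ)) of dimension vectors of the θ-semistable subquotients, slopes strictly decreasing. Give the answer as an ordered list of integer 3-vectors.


Interval decomposition of M: I[1,1], I[1,2]^2, I[1,3].
HN type (ℓ=3): μ^(1)=1; μ^(2)=0; μ^(3)=-2/3

((0, 2, 0); (3, 0, 0); (1, 1, 1))


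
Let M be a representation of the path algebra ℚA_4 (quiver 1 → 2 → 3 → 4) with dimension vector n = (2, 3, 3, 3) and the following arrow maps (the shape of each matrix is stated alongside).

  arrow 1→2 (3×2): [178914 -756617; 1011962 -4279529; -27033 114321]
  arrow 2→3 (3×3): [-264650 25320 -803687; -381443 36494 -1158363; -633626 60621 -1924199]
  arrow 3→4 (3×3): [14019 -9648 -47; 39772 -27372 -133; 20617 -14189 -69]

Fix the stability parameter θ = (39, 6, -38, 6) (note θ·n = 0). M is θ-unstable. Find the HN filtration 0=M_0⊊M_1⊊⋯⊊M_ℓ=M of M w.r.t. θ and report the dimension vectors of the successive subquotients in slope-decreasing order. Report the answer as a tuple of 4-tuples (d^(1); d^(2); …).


Barcode: M ≅ I[1,4]^2, I[2,4]. HN layers by μ_θ (3 steps, strictly decreasing):
  μ^(1)=6; μ^(2)=7/3; μ^(3)=-16

((0, 0, 0, 3); (2, 2, 2, 0); (0, 1, 1, 0))


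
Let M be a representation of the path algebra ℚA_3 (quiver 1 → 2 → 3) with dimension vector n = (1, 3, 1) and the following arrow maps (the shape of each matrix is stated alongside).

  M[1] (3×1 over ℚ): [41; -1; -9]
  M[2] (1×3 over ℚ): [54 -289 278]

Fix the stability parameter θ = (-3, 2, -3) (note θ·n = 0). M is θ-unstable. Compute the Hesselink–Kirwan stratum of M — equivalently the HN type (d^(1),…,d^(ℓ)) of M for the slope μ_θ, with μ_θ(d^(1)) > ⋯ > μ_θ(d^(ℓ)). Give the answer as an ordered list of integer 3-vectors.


Interval decomposition of M: I[1,3], I[2,2]^2.
HN type (ℓ=3): μ^(1)=2; μ^(2)=-1/2; μ^(3)=-3

((0, 2, 0); (0, 1, 1); (1, 0, 0))


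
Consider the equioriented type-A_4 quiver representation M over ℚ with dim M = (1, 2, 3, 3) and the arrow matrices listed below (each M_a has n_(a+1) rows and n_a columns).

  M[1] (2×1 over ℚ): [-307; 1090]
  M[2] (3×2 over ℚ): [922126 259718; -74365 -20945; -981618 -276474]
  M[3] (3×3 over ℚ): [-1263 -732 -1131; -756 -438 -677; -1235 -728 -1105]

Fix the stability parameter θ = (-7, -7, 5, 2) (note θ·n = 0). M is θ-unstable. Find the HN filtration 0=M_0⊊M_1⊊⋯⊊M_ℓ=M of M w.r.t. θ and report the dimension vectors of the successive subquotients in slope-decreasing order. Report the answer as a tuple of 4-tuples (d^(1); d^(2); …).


Via rank(M_{q-1}∘⋯∘M_p): M ≅ I[1,3], I[2,2], I[3,4]^2, I[4,4].
μ_θ-semistable layers: μ^(1)=5; μ^(2)=7/2; μ^(3)=2; μ^(4)=-7

((0, 0, 1, 0); (0, 0, 2, 2); (0, 0, 0, 1); (1, 2, 0, 0))


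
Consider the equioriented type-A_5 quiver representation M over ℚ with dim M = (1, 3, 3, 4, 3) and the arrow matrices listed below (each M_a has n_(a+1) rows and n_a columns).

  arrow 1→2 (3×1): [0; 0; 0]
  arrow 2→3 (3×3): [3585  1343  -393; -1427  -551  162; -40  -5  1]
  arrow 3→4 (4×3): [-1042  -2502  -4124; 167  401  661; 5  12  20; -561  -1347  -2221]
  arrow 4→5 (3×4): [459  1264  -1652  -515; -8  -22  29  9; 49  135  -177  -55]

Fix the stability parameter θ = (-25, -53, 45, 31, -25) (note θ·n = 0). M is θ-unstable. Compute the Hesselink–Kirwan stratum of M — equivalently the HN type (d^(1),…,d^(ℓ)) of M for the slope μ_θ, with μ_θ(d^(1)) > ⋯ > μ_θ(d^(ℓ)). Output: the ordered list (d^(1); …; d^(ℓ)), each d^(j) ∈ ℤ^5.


Via rank(M_{q-1}∘⋯∘M_p): M ≅ I[1,1], I[2,5]^3, I[4,4].
μ_θ-semistable layers: μ^(1)=31; μ^(2)=17; μ^(3)=-25; μ^(4)=-53

((0, 0, 0, 1, 0); (0, 0, 3, 3, 3); (1, 0, 0, 0, 0); (0, 3, 0, 0, 0))


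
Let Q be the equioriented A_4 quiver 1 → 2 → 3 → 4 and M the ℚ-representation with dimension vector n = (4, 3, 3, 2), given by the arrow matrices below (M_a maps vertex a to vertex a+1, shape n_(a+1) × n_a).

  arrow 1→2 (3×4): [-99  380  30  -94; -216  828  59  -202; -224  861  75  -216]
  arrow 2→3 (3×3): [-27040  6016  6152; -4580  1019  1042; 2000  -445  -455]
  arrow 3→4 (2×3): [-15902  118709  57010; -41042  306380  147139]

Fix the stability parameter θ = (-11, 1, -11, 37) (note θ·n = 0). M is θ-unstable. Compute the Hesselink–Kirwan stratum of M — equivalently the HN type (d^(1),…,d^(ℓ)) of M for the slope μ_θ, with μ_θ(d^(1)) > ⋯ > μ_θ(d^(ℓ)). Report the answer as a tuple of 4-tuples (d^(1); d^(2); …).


Barcode: M ≅ I[1,1], I[1,2], I[1,4]^2, I[3,3]. HN layers by μ_θ (4 steps, strictly decreasing):
  μ^(1)=37; μ^(2)=1; μ^(3)=-5; μ^(4)=-11

((0, 0, 0, 2); (0, 1, 0, 0); (0, 2, 2, 0); (4, 0, 1, 0))
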